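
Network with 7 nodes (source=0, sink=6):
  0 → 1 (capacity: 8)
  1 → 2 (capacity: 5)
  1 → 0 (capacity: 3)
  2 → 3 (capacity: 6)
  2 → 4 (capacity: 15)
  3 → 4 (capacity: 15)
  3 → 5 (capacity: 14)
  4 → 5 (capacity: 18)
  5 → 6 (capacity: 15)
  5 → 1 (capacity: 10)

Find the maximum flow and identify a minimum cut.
Max flow = 5, Min cut edges: (1,2)

Maximum flow: 5
Minimum cut: (1,2)
Partition: S = [0, 1], T = [2, 3, 4, 5, 6]

Max-flow min-cut theorem verified: both equal 5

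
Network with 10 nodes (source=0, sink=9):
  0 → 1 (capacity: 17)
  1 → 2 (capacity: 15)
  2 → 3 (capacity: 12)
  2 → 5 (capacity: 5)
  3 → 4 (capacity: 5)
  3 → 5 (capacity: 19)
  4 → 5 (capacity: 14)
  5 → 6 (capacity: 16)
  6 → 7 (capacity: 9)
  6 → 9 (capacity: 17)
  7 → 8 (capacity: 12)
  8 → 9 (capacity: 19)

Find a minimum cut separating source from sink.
Min cut value = 15, edges: (1,2)

Min cut value: 15
Partition: S = [0, 1], T = [2, 3, 4, 5, 6, 7, 8, 9]
Cut edges: (1,2)

By max-flow min-cut theorem, max flow = min cut = 15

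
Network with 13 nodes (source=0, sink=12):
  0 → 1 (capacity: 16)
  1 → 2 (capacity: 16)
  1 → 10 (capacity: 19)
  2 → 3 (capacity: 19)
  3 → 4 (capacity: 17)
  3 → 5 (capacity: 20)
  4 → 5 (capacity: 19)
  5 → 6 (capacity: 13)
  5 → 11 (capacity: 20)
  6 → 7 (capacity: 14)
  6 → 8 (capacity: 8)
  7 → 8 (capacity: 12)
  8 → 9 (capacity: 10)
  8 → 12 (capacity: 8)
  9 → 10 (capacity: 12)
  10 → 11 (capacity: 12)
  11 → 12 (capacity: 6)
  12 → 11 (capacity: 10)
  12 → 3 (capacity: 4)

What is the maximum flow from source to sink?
Maximum flow = 14

Max flow: 14

Flow assignment:
  0 → 1: 14/16
  1 → 2: 10/16
  1 → 10: 4/19
  2 → 3: 10/19
  3 → 5: 10/20
  5 → 6: 10/13
  6 → 7: 2/14
  6 → 8: 8/8
  7 → 8: 2/12
  8 → 9: 2/10
  8 → 12: 8/8
  9 → 10: 2/12
  10 → 11: 6/12
  11 → 12: 6/6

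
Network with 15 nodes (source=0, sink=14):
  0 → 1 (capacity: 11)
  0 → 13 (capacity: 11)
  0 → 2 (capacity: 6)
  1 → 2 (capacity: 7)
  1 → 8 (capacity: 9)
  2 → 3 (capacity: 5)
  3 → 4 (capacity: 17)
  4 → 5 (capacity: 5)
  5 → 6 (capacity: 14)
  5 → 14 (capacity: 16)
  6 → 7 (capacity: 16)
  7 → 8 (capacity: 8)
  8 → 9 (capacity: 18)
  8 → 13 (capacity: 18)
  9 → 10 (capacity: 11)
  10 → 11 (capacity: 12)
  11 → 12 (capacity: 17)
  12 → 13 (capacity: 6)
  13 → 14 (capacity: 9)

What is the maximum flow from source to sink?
Maximum flow = 14

Max flow: 14

Flow assignment:
  0 → 1: 9/11
  0 → 2: 5/6
  1 → 8: 9/9
  2 → 3: 5/5
  3 → 4: 5/17
  4 → 5: 5/5
  5 → 14: 5/16
  8 → 9: 6/18
  8 → 13: 3/18
  9 → 10: 6/11
  10 → 11: 6/12
  11 → 12: 6/17
  12 → 13: 6/6
  13 → 14: 9/9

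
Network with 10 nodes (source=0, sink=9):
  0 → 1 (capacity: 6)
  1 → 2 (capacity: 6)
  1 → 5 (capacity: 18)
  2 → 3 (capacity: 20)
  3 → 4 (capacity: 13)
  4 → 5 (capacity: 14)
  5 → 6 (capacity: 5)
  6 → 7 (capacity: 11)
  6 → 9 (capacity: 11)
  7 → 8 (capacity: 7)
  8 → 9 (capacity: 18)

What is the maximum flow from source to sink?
Maximum flow = 5

Max flow: 5

Flow assignment:
  0 → 1: 5/6
  1 → 5: 5/18
  5 → 6: 5/5
  6 → 9: 5/11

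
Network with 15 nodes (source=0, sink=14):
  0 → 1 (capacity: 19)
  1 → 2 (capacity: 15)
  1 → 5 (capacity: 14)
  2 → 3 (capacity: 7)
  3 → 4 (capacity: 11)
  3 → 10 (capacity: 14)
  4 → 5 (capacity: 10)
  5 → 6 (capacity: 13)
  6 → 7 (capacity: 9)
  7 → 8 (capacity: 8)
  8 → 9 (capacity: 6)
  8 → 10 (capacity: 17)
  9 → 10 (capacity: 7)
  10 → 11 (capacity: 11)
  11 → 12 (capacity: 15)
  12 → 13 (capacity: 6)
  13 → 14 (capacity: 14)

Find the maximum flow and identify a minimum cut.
Max flow = 6, Min cut edges: (12,13)

Maximum flow: 6
Minimum cut: (12,13)
Partition: S = [0, 1, 2, 3, 4, 5, 6, 7, 8, 9, 10, 11, 12], T = [13, 14]

Max-flow min-cut theorem verified: both equal 6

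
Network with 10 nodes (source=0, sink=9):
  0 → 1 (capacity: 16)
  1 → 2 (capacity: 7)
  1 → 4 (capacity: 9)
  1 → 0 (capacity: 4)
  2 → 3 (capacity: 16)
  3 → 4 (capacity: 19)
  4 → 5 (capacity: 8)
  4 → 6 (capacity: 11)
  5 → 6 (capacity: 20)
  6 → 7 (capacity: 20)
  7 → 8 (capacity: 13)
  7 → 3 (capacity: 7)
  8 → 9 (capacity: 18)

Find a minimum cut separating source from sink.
Min cut value = 13, edges: (7,8)

Min cut value: 13
Partition: S = [0, 1, 2, 3, 4, 5, 6, 7], T = [8, 9]
Cut edges: (7,8)

By max-flow min-cut theorem, max flow = min cut = 13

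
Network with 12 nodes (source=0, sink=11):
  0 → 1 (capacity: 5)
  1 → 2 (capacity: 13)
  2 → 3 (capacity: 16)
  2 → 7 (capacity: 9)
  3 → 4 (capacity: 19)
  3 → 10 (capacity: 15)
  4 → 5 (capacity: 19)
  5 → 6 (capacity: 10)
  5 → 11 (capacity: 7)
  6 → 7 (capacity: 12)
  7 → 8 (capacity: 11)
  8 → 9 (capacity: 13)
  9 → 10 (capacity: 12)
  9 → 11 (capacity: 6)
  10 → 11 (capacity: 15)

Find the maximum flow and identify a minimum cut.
Max flow = 5, Min cut edges: (0,1)

Maximum flow: 5
Minimum cut: (0,1)
Partition: S = [0], T = [1, 2, 3, 4, 5, 6, 7, 8, 9, 10, 11]

Max-flow min-cut theorem verified: both equal 5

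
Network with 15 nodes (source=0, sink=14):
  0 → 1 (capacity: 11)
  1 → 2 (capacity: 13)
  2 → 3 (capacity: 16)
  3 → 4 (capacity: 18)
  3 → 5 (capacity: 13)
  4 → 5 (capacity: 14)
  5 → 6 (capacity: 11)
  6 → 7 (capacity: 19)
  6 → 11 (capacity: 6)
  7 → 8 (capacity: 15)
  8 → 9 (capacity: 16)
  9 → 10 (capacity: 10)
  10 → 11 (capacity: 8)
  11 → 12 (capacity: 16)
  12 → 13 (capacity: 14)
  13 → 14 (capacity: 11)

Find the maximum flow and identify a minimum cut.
Max flow = 11, Min cut edges: (13,14)

Maximum flow: 11
Minimum cut: (13,14)
Partition: S = [0, 1, 2, 3, 4, 5, 6, 7, 8, 9, 10, 11, 12, 13], T = [14]

Max-flow min-cut theorem verified: both equal 11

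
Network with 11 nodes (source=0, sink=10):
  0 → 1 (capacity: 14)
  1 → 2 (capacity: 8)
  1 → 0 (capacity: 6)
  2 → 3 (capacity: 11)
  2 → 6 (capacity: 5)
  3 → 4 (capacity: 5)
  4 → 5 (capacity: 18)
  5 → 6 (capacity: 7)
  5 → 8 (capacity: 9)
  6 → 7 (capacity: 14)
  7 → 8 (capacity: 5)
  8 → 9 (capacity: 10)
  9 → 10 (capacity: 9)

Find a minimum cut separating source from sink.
Min cut value = 8, edges: (1,2)

Min cut value: 8
Partition: S = [0, 1], T = [2, 3, 4, 5, 6, 7, 8, 9, 10]
Cut edges: (1,2)

By max-flow min-cut theorem, max flow = min cut = 8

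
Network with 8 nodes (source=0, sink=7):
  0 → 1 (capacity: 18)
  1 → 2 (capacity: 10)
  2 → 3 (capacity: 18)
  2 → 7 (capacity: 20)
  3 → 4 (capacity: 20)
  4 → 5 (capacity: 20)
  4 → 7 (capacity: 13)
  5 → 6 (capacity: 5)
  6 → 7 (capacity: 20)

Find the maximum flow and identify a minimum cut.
Max flow = 10, Min cut edges: (1,2)

Maximum flow: 10
Minimum cut: (1,2)
Partition: S = [0, 1], T = [2, 3, 4, 5, 6, 7]

Max-flow min-cut theorem verified: both equal 10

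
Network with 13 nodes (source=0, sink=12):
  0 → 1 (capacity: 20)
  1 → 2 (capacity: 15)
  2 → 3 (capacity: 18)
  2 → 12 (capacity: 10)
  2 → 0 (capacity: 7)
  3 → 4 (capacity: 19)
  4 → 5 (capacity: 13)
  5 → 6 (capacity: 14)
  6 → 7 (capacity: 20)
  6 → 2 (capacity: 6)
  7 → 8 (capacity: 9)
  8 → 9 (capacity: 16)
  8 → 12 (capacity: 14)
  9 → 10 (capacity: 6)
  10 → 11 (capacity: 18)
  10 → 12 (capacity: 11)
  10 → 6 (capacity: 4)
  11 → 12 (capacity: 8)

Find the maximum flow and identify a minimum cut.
Max flow = 15, Min cut edges: (1,2)

Maximum flow: 15
Minimum cut: (1,2)
Partition: S = [0, 1], T = [2, 3, 4, 5, 6, 7, 8, 9, 10, 11, 12]

Max-flow min-cut theorem verified: both equal 15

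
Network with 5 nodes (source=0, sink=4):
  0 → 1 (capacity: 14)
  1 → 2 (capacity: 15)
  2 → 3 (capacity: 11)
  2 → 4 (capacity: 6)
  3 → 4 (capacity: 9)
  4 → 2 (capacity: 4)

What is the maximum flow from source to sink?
Maximum flow = 14

Max flow: 14

Flow assignment:
  0 → 1: 14/14
  1 → 2: 14/15
  2 → 3: 8/11
  2 → 4: 6/6
  3 → 4: 8/9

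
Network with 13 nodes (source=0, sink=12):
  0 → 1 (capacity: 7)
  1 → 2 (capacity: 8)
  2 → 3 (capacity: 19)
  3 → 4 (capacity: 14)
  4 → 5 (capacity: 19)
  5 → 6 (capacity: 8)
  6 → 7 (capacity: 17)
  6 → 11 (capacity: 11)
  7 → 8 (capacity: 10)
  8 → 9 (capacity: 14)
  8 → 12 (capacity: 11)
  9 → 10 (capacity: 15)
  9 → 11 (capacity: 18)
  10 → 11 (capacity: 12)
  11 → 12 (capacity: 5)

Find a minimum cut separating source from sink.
Min cut value = 7, edges: (0,1)

Min cut value: 7
Partition: S = [0], T = [1, 2, 3, 4, 5, 6, 7, 8, 9, 10, 11, 12]
Cut edges: (0,1)

By max-flow min-cut theorem, max flow = min cut = 7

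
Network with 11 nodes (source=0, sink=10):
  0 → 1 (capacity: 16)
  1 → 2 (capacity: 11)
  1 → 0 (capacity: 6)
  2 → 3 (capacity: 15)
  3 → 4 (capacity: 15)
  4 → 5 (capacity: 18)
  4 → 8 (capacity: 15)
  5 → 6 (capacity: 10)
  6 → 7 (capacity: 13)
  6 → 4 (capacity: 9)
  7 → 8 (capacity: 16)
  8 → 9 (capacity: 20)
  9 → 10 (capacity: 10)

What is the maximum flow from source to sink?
Maximum flow = 10

Max flow: 10

Flow assignment:
  0 → 1: 10/16
  1 → 2: 10/11
  2 → 3: 10/15
  3 → 4: 10/15
  4 → 8: 10/15
  8 → 9: 10/20
  9 → 10: 10/10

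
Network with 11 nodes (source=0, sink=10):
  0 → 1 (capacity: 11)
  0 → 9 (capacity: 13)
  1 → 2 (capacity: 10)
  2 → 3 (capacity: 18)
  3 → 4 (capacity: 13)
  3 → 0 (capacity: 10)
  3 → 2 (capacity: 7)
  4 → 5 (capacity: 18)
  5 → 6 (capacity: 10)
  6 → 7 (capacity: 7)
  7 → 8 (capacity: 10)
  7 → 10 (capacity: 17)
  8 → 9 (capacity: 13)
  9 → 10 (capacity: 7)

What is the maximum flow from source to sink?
Maximum flow = 14

Max flow: 14

Flow assignment:
  0 → 1: 10/11
  0 → 9: 7/13
  1 → 2: 10/10
  2 → 3: 10/18
  3 → 4: 7/13
  3 → 0: 3/10
  4 → 5: 7/18
  5 → 6: 7/10
  6 → 7: 7/7
  7 → 10: 7/17
  9 → 10: 7/7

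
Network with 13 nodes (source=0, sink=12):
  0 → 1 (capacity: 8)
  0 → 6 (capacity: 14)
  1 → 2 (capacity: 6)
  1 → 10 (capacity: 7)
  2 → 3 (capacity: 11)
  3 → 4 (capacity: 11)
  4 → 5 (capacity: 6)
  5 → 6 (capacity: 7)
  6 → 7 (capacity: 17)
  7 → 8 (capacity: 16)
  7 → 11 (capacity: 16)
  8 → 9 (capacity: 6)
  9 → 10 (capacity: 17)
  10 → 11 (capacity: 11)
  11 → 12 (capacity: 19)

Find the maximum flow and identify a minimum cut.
Max flow = 19, Min cut edges: (11,12)

Maximum flow: 19
Minimum cut: (11,12)
Partition: S = [0, 1, 2, 3, 4, 5, 6, 7, 8, 9, 10, 11], T = [12]

Max-flow min-cut theorem verified: both equal 19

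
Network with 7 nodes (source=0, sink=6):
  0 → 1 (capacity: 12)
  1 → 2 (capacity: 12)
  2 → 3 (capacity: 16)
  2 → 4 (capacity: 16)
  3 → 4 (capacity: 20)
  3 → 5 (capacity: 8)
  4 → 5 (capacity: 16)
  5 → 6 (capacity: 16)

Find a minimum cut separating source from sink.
Min cut value = 12, edges: (1,2)

Min cut value: 12
Partition: S = [0, 1], T = [2, 3, 4, 5, 6]
Cut edges: (1,2)

By max-flow min-cut theorem, max flow = min cut = 12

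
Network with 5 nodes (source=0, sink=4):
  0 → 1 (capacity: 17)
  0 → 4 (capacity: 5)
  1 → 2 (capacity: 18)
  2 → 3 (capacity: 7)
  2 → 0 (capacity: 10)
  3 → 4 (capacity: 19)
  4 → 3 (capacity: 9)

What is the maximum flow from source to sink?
Maximum flow = 12

Max flow: 12

Flow assignment:
  0 → 1: 17/17
  0 → 4: 5/5
  1 → 2: 17/18
  2 → 3: 7/7
  2 → 0: 10/10
  3 → 4: 7/19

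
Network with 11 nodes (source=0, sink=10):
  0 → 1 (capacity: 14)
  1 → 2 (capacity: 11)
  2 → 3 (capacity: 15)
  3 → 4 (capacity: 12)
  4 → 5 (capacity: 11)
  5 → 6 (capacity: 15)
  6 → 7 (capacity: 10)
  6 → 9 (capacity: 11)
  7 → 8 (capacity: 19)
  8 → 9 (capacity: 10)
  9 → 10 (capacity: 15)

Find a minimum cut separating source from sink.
Min cut value = 11, edges: (4,5)

Min cut value: 11
Partition: S = [0, 1, 2, 3, 4], T = [5, 6, 7, 8, 9, 10]
Cut edges: (4,5)

By max-flow min-cut theorem, max flow = min cut = 11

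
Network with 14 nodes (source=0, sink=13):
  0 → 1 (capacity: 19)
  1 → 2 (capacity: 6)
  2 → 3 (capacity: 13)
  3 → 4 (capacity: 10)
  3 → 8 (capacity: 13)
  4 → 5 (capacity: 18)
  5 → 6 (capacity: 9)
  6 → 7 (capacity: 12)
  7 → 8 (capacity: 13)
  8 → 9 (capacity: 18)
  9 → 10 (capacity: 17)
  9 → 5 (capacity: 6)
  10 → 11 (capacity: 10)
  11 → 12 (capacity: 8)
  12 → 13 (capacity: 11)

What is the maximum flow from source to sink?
Maximum flow = 6

Max flow: 6

Flow assignment:
  0 → 1: 6/19
  1 → 2: 6/6
  2 → 3: 6/13
  3 → 8: 6/13
  8 → 9: 6/18
  9 → 10: 6/17
  10 → 11: 6/10
  11 → 12: 6/8
  12 → 13: 6/11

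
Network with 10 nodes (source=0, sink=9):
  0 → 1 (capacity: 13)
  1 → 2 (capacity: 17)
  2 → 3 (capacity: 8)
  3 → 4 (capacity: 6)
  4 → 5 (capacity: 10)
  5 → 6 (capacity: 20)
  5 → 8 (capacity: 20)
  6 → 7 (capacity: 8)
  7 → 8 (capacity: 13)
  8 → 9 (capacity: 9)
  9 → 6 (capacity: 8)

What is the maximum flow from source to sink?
Maximum flow = 6

Max flow: 6

Flow assignment:
  0 → 1: 6/13
  1 → 2: 6/17
  2 → 3: 6/8
  3 → 4: 6/6
  4 → 5: 6/10
  5 → 8: 6/20
  8 → 9: 6/9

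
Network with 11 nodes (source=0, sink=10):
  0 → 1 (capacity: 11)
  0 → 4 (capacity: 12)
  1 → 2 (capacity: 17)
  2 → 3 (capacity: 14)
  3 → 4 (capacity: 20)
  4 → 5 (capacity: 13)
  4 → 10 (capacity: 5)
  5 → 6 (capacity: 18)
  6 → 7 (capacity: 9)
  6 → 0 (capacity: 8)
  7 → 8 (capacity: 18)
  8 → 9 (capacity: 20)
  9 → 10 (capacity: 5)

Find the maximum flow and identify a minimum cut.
Max flow = 10, Min cut edges: (4,10), (9,10)

Maximum flow: 10
Minimum cut: (4,10), (9,10)
Partition: S = [0, 1, 2, 3, 4, 5, 6, 7, 8, 9], T = [10]

Max-flow min-cut theorem verified: both equal 10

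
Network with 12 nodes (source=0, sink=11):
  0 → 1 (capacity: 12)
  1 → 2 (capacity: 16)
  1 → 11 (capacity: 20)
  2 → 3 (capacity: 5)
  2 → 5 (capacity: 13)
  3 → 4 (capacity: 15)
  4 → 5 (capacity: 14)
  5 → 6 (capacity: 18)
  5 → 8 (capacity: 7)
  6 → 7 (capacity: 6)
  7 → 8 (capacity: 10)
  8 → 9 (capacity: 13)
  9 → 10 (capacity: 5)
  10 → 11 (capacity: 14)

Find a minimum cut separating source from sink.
Min cut value = 12, edges: (0,1)

Min cut value: 12
Partition: S = [0], T = [1, 2, 3, 4, 5, 6, 7, 8, 9, 10, 11]
Cut edges: (0,1)

By max-flow min-cut theorem, max flow = min cut = 12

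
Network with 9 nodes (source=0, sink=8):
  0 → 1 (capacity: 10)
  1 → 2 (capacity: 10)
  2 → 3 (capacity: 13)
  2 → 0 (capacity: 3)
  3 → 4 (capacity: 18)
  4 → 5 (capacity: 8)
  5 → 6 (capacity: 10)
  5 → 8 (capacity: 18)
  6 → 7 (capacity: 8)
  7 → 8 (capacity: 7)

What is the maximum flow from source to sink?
Maximum flow = 8

Max flow: 8

Flow assignment:
  0 → 1: 10/10
  1 → 2: 10/10
  2 → 3: 8/13
  2 → 0: 2/3
  3 → 4: 8/18
  4 → 5: 8/8
  5 → 8: 8/18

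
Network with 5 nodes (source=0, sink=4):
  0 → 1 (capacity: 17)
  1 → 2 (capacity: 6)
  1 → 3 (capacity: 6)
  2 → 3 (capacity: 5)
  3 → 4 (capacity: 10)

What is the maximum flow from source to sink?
Maximum flow = 10

Max flow: 10

Flow assignment:
  0 → 1: 10/17
  1 → 2: 5/6
  1 → 3: 5/6
  2 → 3: 5/5
  3 → 4: 10/10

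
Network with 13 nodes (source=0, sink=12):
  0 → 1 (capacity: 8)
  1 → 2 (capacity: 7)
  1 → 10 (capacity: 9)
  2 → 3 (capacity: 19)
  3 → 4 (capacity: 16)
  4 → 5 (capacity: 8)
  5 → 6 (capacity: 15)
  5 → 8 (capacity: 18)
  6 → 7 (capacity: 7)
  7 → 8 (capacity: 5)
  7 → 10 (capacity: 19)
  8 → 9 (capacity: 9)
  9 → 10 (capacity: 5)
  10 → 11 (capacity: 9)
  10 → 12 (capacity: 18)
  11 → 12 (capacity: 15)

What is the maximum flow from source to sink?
Maximum flow = 8

Max flow: 8

Flow assignment:
  0 → 1: 8/8
  1 → 10: 8/9
  10 → 12: 8/18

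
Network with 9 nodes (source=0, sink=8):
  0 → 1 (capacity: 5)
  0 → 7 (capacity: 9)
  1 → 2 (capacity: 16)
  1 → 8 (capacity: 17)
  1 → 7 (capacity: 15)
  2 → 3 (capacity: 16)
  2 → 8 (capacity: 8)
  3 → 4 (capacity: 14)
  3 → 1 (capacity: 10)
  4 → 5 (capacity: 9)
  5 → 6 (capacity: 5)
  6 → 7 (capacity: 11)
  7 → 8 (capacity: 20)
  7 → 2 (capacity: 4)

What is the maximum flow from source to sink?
Maximum flow = 14

Max flow: 14

Flow assignment:
  0 → 1: 5/5
  0 → 7: 9/9
  1 → 8: 5/17
  7 → 8: 9/20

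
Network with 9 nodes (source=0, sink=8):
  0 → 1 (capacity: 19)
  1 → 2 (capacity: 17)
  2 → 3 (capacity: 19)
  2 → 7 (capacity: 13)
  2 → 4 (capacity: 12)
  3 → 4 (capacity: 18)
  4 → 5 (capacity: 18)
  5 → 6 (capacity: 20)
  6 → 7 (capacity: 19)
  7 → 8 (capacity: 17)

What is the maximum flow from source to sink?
Maximum flow = 17

Max flow: 17

Flow assignment:
  0 → 1: 17/19
  1 → 2: 17/17
  2 → 7: 13/13
  2 → 4: 4/12
  4 → 5: 4/18
  5 → 6: 4/20
  6 → 7: 4/19
  7 → 8: 17/17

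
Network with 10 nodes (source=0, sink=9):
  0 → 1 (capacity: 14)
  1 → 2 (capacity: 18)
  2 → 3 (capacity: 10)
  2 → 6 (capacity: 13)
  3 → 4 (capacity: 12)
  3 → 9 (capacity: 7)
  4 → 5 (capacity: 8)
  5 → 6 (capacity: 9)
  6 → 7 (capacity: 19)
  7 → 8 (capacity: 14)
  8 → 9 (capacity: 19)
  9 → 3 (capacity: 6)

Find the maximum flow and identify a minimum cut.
Max flow = 14, Min cut edges: (0,1)

Maximum flow: 14
Minimum cut: (0,1)
Partition: S = [0], T = [1, 2, 3, 4, 5, 6, 7, 8, 9]

Max-flow min-cut theorem verified: both equal 14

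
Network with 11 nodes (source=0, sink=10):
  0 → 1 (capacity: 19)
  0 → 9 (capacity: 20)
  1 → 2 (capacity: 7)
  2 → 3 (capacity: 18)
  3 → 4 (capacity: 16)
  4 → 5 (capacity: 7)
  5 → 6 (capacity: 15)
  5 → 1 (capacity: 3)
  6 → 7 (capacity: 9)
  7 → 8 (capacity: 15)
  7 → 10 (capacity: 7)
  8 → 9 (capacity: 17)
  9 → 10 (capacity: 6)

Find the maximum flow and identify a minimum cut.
Max flow = 13, Min cut edges: (7,10), (9,10)

Maximum flow: 13
Minimum cut: (7,10), (9,10)
Partition: S = [0, 1, 2, 3, 4, 5, 6, 7, 8, 9], T = [10]

Max-flow min-cut theorem verified: both equal 13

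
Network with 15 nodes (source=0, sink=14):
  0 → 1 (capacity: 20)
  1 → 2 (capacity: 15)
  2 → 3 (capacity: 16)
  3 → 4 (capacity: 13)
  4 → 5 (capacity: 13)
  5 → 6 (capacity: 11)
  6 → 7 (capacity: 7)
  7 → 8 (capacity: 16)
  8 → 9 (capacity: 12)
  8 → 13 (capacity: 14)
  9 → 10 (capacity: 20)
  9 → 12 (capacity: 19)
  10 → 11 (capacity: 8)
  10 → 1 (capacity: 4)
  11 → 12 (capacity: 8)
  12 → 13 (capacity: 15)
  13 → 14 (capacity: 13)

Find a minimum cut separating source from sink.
Min cut value = 7, edges: (6,7)

Min cut value: 7
Partition: S = [0, 1, 2, 3, 4, 5, 6], T = [7, 8, 9, 10, 11, 12, 13, 14]
Cut edges: (6,7)

By max-flow min-cut theorem, max flow = min cut = 7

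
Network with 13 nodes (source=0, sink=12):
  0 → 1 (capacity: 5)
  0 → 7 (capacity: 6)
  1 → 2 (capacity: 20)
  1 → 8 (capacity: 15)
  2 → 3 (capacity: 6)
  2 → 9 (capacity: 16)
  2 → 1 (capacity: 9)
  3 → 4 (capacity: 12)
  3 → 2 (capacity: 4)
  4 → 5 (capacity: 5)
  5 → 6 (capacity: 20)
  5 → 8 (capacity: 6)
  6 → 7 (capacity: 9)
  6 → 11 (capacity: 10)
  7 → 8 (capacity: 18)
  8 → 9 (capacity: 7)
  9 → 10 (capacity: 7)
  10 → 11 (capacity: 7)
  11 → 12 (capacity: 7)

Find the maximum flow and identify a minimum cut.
Max flow = 7, Min cut edges: (11,12)

Maximum flow: 7
Minimum cut: (11,12)
Partition: S = [0, 1, 2, 3, 4, 5, 6, 7, 8, 9, 10, 11], T = [12]

Max-flow min-cut theorem verified: both equal 7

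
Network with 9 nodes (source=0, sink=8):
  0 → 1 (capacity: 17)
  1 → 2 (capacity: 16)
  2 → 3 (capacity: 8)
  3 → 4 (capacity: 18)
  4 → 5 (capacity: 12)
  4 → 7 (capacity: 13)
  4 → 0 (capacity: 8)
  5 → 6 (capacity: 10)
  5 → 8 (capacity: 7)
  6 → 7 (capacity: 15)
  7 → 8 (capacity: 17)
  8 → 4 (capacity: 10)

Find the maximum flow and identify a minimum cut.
Max flow = 8, Min cut edges: (2,3)

Maximum flow: 8
Minimum cut: (2,3)
Partition: S = [0, 1, 2], T = [3, 4, 5, 6, 7, 8]

Max-flow min-cut theorem verified: both equal 8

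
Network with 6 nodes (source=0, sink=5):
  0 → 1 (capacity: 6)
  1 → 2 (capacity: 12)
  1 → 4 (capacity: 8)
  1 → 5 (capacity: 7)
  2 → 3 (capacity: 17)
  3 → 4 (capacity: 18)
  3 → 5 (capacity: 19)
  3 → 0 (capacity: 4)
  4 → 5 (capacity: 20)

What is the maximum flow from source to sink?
Maximum flow = 6

Max flow: 6

Flow assignment:
  0 → 1: 6/6
  1 → 5: 6/7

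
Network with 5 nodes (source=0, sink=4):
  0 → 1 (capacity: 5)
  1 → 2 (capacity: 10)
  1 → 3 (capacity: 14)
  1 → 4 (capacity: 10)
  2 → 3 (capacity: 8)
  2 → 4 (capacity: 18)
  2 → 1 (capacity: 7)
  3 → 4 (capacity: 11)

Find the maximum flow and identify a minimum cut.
Max flow = 5, Min cut edges: (0,1)

Maximum flow: 5
Minimum cut: (0,1)
Partition: S = [0], T = [1, 2, 3, 4]

Max-flow min-cut theorem verified: both equal 5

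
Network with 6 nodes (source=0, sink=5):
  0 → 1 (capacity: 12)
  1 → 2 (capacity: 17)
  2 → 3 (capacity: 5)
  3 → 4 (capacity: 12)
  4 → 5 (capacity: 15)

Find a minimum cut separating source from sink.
Min cut value = 5, edges: (2,3)

Min cut value: 5
Partition: S = [0, 1, 2], T = [3, 4, 5]
Cut edges: (2,3)

By max-flow min-cut theorem, max flow = min cut = 5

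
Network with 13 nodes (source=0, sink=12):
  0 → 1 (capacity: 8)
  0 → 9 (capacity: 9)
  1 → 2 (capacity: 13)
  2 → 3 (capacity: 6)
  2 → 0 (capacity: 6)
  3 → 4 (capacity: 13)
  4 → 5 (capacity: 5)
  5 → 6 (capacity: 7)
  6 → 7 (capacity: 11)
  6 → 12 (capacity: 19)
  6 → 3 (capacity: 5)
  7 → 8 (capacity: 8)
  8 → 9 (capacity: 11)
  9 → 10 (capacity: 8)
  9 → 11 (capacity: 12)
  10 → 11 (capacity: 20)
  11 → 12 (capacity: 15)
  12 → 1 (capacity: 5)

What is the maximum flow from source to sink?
Maximum flow = 14

Max flow: 14

Flow assignment:
  0 → 1: 8/8
  0 → 9: 9/9
  1 → 2: 8/13
  2 → 3: 5/6
  2 → 0: 3/6
  3 → 4: 5/13
  4 → 5: 5/5
  5 → 6: 5/7
  6 → 12: 5/19
  9 → 11: 9/12
  11 → 12: 9/15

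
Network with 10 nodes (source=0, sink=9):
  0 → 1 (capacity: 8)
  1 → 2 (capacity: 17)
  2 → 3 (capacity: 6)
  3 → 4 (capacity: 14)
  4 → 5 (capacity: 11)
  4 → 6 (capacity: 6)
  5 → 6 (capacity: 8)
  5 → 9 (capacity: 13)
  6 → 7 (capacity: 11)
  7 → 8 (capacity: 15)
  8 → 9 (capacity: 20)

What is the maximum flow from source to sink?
Maximum flow = 6

Max flow: 6

Flow assignment:
  0 → 1: 6/8
  1 → 2: 6/17
  2 → 3: 6/6
  3 → 4: 6/14
  4 → 5: 6/11
  5 → 9: 6/13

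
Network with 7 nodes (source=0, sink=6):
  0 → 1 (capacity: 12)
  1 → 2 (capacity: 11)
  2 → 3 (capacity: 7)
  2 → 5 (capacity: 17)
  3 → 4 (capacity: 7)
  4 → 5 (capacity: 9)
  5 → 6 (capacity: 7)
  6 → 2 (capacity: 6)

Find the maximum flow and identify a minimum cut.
Max flow = 7, Min cut edges: (5,6)

Maximum flow: 7
Minimum cut: (5,6)
Partition: S = [0, 1, 2, 3, 4, 5], T = [6]

Max-flow min-cut theorem verified: both equal 7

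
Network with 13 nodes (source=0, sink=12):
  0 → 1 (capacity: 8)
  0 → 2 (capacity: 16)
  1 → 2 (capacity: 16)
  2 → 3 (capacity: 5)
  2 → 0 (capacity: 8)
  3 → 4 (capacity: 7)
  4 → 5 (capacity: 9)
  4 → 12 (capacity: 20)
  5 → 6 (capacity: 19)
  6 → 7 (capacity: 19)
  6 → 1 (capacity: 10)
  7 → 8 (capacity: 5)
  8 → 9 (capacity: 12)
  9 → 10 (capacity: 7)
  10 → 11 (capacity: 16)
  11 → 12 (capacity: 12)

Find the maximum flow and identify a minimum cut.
Max flow = 5, Min cut edges: (2,3)

Maximum flow: 5
Minimum cut: (2,3)
Partition: S = [0, 1, 2], T = [3, 4, 5, 6, 7, 8, 9, 10, 11, 12]

Max-flow min-cut theorem verified: both equal 5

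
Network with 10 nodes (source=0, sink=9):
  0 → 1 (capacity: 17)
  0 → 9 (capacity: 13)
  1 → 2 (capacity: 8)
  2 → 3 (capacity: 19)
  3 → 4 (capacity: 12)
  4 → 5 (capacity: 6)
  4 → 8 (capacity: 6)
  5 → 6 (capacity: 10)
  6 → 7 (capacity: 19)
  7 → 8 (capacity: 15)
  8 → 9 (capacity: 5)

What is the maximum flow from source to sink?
Maximum flow = 18

Max flow: 18

Flow assignment:
  0 → 1: 5/17
  0 → 9: 13/13
  1 → 2: 5/8
  2 → 3: 5/19
  3 → 4: 5/12
  4 → 5: 2/6
  4 → 8: 3/6
  5 → 6: 2/10
  6 → 7: 2/19
  7 → 8: 2/15
  8 → 9: 5/5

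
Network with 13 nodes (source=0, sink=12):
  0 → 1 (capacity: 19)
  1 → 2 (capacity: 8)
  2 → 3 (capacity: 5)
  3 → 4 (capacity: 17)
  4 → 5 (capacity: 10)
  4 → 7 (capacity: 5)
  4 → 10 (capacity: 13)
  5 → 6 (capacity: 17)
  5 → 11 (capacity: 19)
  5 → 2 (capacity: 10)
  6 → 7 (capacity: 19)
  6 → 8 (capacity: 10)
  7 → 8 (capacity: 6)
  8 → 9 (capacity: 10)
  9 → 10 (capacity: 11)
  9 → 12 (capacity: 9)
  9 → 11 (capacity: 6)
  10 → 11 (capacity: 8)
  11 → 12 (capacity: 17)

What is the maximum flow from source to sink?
Maximum flow = 5

Max flow: 5

Flow assignment:
  0 → 1: 5/19
  1 → 2: 5/8
  2 → 3: 5/5
  3 → 4: 5/17
  4 → 5: 5/10
  5 → 11: 5/19
  11 → 12: 5/17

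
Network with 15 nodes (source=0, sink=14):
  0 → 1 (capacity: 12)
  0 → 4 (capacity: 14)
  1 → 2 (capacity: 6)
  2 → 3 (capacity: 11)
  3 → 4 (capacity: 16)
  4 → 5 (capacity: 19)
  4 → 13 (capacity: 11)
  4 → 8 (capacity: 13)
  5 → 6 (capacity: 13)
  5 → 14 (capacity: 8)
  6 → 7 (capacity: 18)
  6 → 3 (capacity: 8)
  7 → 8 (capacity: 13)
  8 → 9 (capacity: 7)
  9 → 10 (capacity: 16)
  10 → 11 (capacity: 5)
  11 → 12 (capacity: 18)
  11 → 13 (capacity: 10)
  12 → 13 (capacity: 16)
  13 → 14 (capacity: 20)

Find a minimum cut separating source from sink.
Min cut value = 20, edges: (0,4), (1,2)

Min cut value: 20
Partition: S = [0, 1], T = [2, 3, 4, 5, 6, 7, 8, 9, 10, 11, 12, 13, 14]
Cut edges: (0,4), (1,2)

By max-flow min-cut theorem, max flow = min cut = 20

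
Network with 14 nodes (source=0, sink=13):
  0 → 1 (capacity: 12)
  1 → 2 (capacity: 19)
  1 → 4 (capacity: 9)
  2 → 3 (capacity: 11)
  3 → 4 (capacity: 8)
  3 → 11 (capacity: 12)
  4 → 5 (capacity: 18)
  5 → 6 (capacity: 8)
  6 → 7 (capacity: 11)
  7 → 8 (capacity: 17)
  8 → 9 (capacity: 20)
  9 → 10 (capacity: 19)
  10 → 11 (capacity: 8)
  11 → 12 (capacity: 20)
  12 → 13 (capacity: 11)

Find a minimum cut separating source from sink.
Min cut value = 11, edges: (12,13)

Min cut value: 11
Partition: S = [0, 1, 2, 3, 4, 5, 6, 7, 8, 9, 10, 11, 12], T = [13]
Cut edges: (12,13)

By max-flow min-cut theorem, max flow = min cut = 11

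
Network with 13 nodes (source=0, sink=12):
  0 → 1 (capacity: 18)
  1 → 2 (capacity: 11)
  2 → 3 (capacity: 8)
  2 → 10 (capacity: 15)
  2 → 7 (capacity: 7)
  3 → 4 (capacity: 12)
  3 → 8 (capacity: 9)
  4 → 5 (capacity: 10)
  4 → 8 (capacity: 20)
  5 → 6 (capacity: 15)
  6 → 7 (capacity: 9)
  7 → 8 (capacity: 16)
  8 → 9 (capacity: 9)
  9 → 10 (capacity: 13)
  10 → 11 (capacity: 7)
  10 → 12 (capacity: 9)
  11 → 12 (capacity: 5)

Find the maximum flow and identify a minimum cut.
Max flow = 11, Min cut edges: (1,2)

Maximum flow: 11
Minimum cut: (1,2)
Partition: S = [0, 1], T = [2, 3, 4, 5, 6, 7, 8, 9, 10, 11, 12]

Max-flow min-cut theorem verified: both equal 11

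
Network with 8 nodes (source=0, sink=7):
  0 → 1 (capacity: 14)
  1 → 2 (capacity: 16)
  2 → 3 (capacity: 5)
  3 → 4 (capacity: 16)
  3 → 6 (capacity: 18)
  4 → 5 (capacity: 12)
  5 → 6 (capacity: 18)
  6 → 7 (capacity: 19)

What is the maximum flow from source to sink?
Maximum flow = 5

Max flow: 5

Flow assignment:
  0 → 1: 5/14
  1 → 2: 5/16
  2 → 3: 5/5
  3 → 6: 5/18
  6 → 7: 5/19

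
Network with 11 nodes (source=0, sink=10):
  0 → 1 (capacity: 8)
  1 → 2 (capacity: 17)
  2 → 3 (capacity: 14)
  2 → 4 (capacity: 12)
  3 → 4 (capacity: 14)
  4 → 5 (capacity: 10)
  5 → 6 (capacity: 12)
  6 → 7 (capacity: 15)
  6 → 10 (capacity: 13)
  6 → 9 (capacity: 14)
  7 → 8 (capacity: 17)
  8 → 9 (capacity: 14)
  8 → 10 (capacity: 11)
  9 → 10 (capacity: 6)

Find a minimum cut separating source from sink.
Min cut value = 8, edges: (0,1)

Min cut value: 8
Partition: S = [0], T = [1, 2, 3, 4, 5, 6, 7, 8, 9, 10]
Cut edges: (0,1)

By max-flow min-cut theorem, max flow = min cut = 8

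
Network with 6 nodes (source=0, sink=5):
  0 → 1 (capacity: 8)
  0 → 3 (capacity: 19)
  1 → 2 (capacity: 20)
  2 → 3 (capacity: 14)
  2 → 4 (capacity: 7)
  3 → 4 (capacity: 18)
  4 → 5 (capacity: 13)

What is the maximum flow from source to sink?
Maximum flow = 13

Max flow: 13

Flow assignment:
  0 → 1: 8/8
  0 → 3: 5/19
  1 → 2: 8/20
  2 → 3: 1/14
  2 → 4: 7/7
  3 → 4: 6/18
  4 → 5: 13/13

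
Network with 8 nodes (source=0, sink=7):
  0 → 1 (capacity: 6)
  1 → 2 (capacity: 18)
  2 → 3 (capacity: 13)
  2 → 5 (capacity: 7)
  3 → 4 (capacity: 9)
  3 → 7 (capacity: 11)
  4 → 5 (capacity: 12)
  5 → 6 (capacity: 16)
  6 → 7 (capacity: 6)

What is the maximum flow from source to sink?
Maximum flow = 6

Max flow: 6

Flow assignment:
  0 → 1: 6/6
  1 → 2: 6/18
  2 → 3: 6/13
  3 → 7: 6/11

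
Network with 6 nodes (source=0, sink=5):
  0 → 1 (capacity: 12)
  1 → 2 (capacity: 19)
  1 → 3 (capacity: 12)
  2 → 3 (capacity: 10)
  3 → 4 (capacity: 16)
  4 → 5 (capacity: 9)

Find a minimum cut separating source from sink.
Min cut value = 9, edges: (4,5)

Min cut value: 9
Partition: S = [0, 1, 2, 3, 4], T = [5]
Cut edges: (4,5)

By max-flow min-cut theorem, max flow = min cut = 9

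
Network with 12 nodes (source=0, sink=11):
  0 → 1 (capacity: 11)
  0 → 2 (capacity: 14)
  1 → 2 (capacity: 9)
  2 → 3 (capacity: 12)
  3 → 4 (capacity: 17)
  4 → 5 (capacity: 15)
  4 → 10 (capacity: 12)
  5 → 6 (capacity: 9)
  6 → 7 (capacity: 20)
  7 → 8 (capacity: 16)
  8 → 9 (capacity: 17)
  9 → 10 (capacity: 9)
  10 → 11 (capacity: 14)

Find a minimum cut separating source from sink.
Min cut value = 12, edges: (2,3)

Min cut value: 12
Partition: S = [0, 1, 2], T = [3, 4, 5, 6, 7, 8, 9, 10, 11]
Cut edges: (2,3)

By max-flow min-cut theorem, max flow = min cut = 12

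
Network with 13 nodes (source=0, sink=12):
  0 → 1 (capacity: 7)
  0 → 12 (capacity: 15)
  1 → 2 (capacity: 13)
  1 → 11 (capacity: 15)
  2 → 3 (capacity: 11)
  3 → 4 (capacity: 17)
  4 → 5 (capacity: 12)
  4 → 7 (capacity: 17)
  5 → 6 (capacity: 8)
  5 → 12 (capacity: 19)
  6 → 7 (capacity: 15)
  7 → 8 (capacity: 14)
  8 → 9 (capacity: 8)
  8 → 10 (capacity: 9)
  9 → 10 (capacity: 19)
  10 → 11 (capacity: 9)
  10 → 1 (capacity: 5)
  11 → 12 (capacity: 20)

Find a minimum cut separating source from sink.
Min cut value = 22, edges: (0,1), (0,12)

Min cut value: 22
Partition: S = [0], T = [1, 2, 3, 4, 5, 6, 7, 8, 9, 10, 11, 12]
Cut edges: (0,1), (0,12)

By max-flow min-cut theorem, max flow = min cut = 22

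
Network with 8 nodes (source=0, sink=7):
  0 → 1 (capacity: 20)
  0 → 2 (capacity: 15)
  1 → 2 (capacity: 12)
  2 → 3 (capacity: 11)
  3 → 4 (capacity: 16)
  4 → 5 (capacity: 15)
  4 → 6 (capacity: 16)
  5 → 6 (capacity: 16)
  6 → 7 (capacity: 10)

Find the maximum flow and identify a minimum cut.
Max flow = 10, Min cut edges: (6,7)

Maximum flow: 10
Minimum cut: (6,7)
Partition: S = [0, 1, 2, 3, 4, 5, 6], T = [7]

Max-flow min-cut theorem verified: both equal 10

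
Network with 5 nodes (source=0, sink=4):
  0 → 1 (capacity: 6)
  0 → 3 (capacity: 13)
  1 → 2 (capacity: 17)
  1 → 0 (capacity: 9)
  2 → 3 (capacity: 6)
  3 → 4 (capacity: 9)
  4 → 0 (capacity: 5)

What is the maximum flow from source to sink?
Maximum flow = 9

Max flow: 9

Flow assignment:
  0 → 1: 6/6
  0 → 3: 3/13
  1 → 2: 6/17
  2 → 3: 6/6
  3 → 4: 9/9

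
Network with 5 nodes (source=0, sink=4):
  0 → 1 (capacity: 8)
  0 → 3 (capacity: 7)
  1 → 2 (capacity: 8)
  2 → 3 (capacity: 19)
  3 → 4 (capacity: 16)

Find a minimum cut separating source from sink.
Min cut value = 15, edges: (0,3), (1,2)

Min cut value: 15
Partition: S = [0, 1], T = [2, 3, 4]
Cut edges: (0,3), (1,2)

By max-flow min-cut theorem, max flow = min cut = 15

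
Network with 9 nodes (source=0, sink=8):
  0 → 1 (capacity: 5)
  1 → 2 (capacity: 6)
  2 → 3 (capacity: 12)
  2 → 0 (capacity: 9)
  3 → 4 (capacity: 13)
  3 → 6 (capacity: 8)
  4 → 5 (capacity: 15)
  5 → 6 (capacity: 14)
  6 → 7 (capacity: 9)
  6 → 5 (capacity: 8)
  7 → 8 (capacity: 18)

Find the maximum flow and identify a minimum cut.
Max flow = 5, Min cut edges: (0,1)

Maximum flow: 5
Minimum cut: (0,1)
Partition: S = [0], T = [1, 2, 3, 4, 5, 6, 7, 8]

Max-flow min-cut theorem verified: both equal 5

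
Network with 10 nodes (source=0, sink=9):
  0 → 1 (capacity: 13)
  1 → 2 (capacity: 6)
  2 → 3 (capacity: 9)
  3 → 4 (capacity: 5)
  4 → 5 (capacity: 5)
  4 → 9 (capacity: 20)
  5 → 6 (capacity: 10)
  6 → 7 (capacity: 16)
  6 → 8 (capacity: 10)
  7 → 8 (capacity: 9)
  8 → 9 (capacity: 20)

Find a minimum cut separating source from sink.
Min cut value = 5, edges: (3,4)

Min cut value: 5
Partition: S = [0, 1, 2, 3], T = [4, 5, 6, 7, 8, 9]
Cut edges: (3,4)

By max-flow min-cut theorem, max flow = min cut = 5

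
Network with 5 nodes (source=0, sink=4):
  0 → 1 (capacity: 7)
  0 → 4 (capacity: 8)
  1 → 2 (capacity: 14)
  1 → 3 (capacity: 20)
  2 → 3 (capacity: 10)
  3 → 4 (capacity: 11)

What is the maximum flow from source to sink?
Maximum flow = 15

Max flow: 15

Flow assignment:
  0 → 1: 7/7
  0 → 4: 8/8
  1 → 3: 7/20
  3 → 4: 7/11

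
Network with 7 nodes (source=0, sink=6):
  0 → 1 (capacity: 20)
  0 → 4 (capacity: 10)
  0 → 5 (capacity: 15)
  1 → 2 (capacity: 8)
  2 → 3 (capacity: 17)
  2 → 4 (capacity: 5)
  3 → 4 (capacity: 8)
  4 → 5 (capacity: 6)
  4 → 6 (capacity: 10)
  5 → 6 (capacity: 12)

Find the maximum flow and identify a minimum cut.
Max flow = 22, Min cut edges: (4,6), (5,6)

Maximum flow: 22
Minimum cut: (4,6), (5,6)
Partition: S = [0, 1, 2, 3, 4, 5], T = [6]

Max-flow min-cut theorem verified: both equal 22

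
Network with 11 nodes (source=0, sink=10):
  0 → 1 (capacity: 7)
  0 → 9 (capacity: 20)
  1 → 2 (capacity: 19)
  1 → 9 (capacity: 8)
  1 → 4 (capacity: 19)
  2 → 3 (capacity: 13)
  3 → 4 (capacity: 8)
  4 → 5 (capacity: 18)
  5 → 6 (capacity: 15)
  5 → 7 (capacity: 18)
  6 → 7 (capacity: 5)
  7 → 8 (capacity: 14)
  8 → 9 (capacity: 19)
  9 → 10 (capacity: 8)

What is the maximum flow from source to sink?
Maximum flow = 8

Max flow: 8

Flow assignment:
  0 → 9: 8/20
  9 → 10: 8/8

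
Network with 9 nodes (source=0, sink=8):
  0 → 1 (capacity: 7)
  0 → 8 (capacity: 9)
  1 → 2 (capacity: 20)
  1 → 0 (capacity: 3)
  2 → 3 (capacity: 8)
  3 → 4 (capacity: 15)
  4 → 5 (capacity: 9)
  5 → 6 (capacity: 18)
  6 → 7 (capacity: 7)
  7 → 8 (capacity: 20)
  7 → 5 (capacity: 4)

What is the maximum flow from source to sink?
Maximum flow = 16

Max flow: 16

Flow assignment:
  0 → 1: 7/7
  0 → 8: 9/9
  1 → 2: 7/20
  2 → 3: 7/8
  3 → 4: 7/15
  4 → 5: 7/9
  5 → 6: 7/18
  6 → 7: 7/7
  7 → 8: 7/20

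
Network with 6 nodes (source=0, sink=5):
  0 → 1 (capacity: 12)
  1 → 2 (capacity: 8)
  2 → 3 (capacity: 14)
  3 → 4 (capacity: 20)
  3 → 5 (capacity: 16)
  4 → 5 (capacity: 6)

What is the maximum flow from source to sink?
Maximum flow = 8

Max flow: 8

Flow assignment:
  0 → 1: 8/12
  1 → 2: 8/8
  2 → 3: 8/14
  3 → 5: 8/16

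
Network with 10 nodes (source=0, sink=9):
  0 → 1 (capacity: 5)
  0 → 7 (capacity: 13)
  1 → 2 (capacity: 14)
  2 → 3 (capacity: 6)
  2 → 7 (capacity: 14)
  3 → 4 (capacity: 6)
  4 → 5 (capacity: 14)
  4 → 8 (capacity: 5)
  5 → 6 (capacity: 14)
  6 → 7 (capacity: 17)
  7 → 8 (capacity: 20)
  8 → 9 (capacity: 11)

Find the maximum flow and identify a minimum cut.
Max flow = 11, Min cut edges: (8,9)

Maximum flow: 11
Minimum cut: (8,9)
Partition: S = [0, 1, 2, 3, 4, 5, 6, 7, 8], T = [9]

Max-flow min-cut theorem verified: both equal 11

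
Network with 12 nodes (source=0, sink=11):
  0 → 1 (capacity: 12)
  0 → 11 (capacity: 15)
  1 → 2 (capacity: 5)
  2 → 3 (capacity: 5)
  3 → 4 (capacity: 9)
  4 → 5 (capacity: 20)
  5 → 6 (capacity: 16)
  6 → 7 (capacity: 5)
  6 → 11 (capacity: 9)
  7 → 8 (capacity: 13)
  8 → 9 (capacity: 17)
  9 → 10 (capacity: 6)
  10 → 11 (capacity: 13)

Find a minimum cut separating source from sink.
Min cut value = 20, edges: (0,11), (2,3)

Min cut value: 20
Partition: S = [0, 1, 2], T = [3, 4, 5, 6, 7, 8, 9, 10, 11]
Cut edges: (0,11), (2,3)

By max-flow min-cut theorem, max flow = min cut = 20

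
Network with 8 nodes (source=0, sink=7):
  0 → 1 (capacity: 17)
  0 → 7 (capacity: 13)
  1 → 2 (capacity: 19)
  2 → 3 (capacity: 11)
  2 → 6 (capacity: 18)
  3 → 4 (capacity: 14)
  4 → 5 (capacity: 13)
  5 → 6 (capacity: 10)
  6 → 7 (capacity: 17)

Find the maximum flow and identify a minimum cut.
Max flow = 30, Min cut edges: (0,7), (6,7)

Maximum flow: 30
Minimum cut: (0,7), (6,7)
Partition: S = [0, 1, 2, 3, 4, 5, 6], T = [7]

Max-flow min-cut theorem verified: both equal 30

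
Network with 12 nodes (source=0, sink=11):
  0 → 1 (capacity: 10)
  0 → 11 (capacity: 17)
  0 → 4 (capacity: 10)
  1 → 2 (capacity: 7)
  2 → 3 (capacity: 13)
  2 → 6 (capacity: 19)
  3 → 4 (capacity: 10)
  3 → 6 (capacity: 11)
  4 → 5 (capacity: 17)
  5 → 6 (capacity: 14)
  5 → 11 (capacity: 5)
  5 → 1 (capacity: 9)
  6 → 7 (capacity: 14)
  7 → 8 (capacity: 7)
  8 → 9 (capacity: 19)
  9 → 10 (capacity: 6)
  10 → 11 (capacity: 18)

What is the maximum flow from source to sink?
Maximum flow = 28

Max flow: 28

Flow assignment:
  0 → 1: 7/10
  0 → 11: 17/17
  0 → 4: 4/10
  1 → 2: 7/7
  2 → 3: 7/13
  3 → 4: 6/10
  3 → 6: 1/11
  4 → 5: 10/17
  5 → 6: 5/14
  5 → 11: 5/5
  6 → 7: 6/14
  7 → 8: 6/7
  8 → 9: 6/19
  9 → 10: 6/6
  10 → 11: 6/18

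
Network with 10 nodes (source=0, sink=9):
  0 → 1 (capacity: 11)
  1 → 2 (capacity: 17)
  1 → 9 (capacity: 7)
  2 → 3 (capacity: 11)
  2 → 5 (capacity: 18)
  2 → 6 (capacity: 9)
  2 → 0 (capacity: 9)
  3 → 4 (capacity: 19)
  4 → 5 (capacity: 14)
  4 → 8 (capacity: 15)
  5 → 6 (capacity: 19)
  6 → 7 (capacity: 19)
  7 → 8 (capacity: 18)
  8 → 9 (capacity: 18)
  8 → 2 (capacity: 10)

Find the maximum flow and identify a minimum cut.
Max flow = 11, Min cut edges: (0,1)

Maximum flow: 11
Minimum cut: (0,1)
Partition: S = [0], T = [1, 2, 3, 4, 5, 6, 7, 8, 9]

Max-flow min-cut theorem verified: both equal 11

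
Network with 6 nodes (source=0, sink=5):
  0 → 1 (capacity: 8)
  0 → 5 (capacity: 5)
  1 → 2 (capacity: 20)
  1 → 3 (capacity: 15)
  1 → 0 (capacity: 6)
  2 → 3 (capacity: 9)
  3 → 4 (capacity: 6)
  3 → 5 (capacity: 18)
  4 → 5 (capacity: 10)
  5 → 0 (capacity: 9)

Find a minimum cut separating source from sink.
Min cut value = 13, edges: (0,1), (0,5)

Min cut value: 13
Partition: S = [0], T = [1, 2, 3, 4, 5]
Cut edges: (0,1), (0,5)

By max-flow min-cut theorem, max flow = min cut = 13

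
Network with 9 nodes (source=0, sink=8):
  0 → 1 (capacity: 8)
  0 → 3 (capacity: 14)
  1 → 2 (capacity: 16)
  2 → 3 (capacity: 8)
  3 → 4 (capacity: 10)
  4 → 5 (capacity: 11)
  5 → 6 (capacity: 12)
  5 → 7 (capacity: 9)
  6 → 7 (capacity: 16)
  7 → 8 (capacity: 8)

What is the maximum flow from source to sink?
Maximum flow = 8

Max flow: 8

Flow assignment:
  0 → 1: 8/8
  1 → 2: 8/16
  2 → 3: 8/8
  3 → 4: 8/10
  4 → 5: 8/11
  5 → 7: 8/9
  7 → 8: 8/8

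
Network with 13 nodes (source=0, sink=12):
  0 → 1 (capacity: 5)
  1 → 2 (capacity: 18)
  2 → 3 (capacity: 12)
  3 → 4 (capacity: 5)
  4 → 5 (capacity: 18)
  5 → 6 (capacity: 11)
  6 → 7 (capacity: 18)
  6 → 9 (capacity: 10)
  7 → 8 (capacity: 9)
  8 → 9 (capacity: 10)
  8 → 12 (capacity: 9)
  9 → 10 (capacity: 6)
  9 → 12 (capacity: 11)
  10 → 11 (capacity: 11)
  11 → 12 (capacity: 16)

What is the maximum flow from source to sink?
Maximum flow = 5

Max flow: 5

Flow assignment:
  0 → 1: 5/5
  1 → 2: 5/18
  2 → 3: 5/12
  3 → 4: 5/5
  4 → 5: 5/18
  5 → 6: 5/11
  6 → 9: 5/10
  9 → 12: 5/11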